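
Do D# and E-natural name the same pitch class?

No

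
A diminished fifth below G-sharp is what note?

C##

G down a perfect fifth is C, so the target letter is C.
From G#, a diminished fifth is 6 semitones down: C##.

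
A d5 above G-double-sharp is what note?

D#

G up a perfect fifth is D, so the target letter is D.
From G##, a diminished fifth is 6 semitones up: D#.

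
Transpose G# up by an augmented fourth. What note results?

C##

G up a perfect fourth is C, so the target letter is C.
From G#, an augmented fourth is 6 semitones up: C##.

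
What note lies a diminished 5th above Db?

Abb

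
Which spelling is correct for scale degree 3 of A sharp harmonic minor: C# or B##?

C#

Each scale degree takes a distinct letter name. Degree 3 of a scale on A must use the letter C.
C# and B## are enharmonically the same pitch, but only C# uses the letter C, so it is the correct spelling here.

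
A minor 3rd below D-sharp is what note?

A third below D lands on the letter B.
A minor third spans 3 semitones, so D# moves to pitch class 0. On the letter B that is B#.

B#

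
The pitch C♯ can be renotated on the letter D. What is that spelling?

C# is pitch class 1. The letter D alone is pitch class 2.
To reach pitch class 1 from D requires an offset of -1 semitone, i.e. flat: Db.

Db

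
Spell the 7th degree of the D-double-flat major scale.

Cb

Degree 7 takes the letter 6 steps above D, which is C.
In major, degree 7 sits 11 semitones above the tonic. Dbb + 11 semitones is pitch class 11, spelled on C as Cb.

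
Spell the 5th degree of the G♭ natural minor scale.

Degree 5 takes the letter 4 steps above G, which is D.
In natural minor, degree 5 sits 7 semitones above the tonic. Gb + 7 semitones is pitch class 1, spelled on D as Db.

Db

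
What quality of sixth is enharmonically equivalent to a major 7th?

doubly augmented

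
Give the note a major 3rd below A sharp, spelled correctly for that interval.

A third below A lands on the letter F.
A major third spans 4 semitones, so A# moves to pitch class 6. On the letter F that is F#.

F#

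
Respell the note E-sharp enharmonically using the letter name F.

Plain F sits at the same pitch as E#, so on the letter F the same pitch needs a natural: F.

F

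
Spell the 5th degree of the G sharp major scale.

Degree 5 takes the letter 4 steps above G, which is D.
In major, degree 5 sits 7 semitones above the tonic. G# + 7 semitones is pitch class 3, spelled on D as D#.

D#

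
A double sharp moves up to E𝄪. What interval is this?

The letter names run A→E, a span of 4 letter steps, so the interval is some kind of fifth.
A## to E## is 7 semitones. A perfect fifth is 7, so 7 makes it perfect.

perfect fifth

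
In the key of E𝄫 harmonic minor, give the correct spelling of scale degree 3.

Gbb

The Ebb harmonic minor scale runs Ebb Fb Gbb Abb Bbb Cbb Db.
Degree 3 is Gbb.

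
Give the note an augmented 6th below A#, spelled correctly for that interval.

A sixth below A lands on the letter C.
An augmented sixth spans 10 semitones, so A# moves to pitch class 0. On the letter C that is C.

C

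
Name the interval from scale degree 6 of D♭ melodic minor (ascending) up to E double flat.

Scale degree 6 of Db melodic minor (ascending) is Bb.
Bb up to Ebb: letters B→E make it a fourth; 4 semitones makes it diminished.

diminished fourth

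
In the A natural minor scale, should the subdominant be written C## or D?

D

Each scale degree takes a distinct letter name. Degree 4 of a scale on A must use the letter D.
D and C## are enharmonically the same pitch, but only D uses the letter D, so it is the correct spelling here.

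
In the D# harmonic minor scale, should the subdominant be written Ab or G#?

G#

Each scale degree takes a distinct letter name. Degree 4 of a scale on D must use the letter G.
G# and Ab are enharmonically the same pitch, but only G# uses the letter G, so it is the correct spelling here.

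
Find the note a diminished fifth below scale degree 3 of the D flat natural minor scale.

Scale degree 3 of Db natural minor is Fb.
A diminished fifth (6 semitones) below Fb lands on the letter B, giving Bb.

Bb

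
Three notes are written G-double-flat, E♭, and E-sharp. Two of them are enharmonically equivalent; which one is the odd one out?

Eb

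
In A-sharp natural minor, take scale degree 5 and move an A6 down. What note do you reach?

G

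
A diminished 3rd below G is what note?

E#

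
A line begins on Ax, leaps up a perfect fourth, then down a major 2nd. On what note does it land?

C##

A perfect fourth up from A## is D## (letter D, 5 semitones up).
A major second down from D## is C## (letter C, 2 semitones down).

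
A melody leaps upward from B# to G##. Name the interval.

major sixth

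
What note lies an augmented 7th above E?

A seventh above E lands on the letter D.
An augmented seventh spans 12 semitones, so E moves to pitch class 4. On the letter D that is D##.

D##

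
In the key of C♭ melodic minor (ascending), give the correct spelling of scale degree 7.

Bb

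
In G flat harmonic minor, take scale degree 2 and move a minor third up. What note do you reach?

Scale degree 2 of Gb harmonic minor is Ab.
A minor third (3 semitones) above Ab lands on the letter C, giving Cb.

Cb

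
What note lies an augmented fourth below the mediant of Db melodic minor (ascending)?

The mediant of Db melodic minor (ascending) is Fb.
An augmented fourth (6 semitones) below Fb lands on the letter C, giving Cbb.

Cbb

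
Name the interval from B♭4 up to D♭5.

minor third

The letter names run B→D, a span of 2 letter steps, so the interval is some kind of third.
Bb to Db is 3 semitones. A major third is 4, so 3 makes it minor.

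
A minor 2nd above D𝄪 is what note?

E#

A second above D lands on the letter E.
A minor second spans 1 semitone, so D## moves to pitch class 5. On the letter E that is E#.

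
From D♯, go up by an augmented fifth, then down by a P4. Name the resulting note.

E##

An augmented fifth up from D# is A## (letter A, 8 semitones up).
A perfect fourth down from A## is E## (letter E, 5 semitones down).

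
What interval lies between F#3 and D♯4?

major sixth

Counting letters F–G–A–B–C–D gives a sixth.
F#→D# = 9 semitones, exactly the major sixth.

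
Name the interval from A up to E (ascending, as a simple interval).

perfect fifth

The letter names run A→E, a span of 4 letter steps, so the interval is some kind of fifth.
A to E is 7 semitones. A perfect fifth is 7, so 7 makes it perfect.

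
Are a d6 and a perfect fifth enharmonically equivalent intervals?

A diminished sixth spans 7 semitones; a perfect fifth spans 7.
They are enharmonically equivalent.

Yes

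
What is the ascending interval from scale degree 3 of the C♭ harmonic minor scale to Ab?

augmented fourth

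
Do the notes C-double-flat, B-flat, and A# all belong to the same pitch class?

Yes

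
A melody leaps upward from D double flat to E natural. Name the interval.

The letter names run D→E, a span of 1 letter step, so the interval is some kind of second.
Dbb to E is 4 semitones. A major second is 2, so 4 makes it doubly augmented.

doubly augmented second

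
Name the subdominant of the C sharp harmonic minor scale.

Degree 4 takes the letter 3 steps above C, which is F.
In harmonic minor, degree 4 sits 5 semitones above the tonic. C# + 5 semitones is pitch class 6, spelled on F as F#.

F#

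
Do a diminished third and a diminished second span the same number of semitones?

No

A diminished third spans 2 semitones; a diminished second spans 0.
The spans differ, so they are not enharmonic equivalents.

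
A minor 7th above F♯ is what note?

E

F up a major seventh is E, so the target letter is E.
From F#, a minor seventh is 10 semitones up: E.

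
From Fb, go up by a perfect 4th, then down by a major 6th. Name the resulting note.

Dbb

A perfect fourth up from Fb is Bbb (letter B, 5 semitones up).
A major sixth down from Bbb is Dbb (letter D, 9 semitones down).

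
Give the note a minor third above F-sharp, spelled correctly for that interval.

A

A third above F lands on the letter A.
A minor third spans 3 semitones, so F# moves to pitch class 9. On the letter A that is A.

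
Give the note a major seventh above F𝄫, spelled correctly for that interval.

Ebb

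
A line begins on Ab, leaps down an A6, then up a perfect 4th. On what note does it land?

Fbb

An augmented sixth down from Ab is Cbb (letter C, 10 semitones down).
A perfect fourth up from Cbb is Fbb (letter F, 5 semitones up).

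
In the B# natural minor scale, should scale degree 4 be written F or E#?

Each scale degree takes a distinct letter name. Degree 4 of a scale on B must use the letter E.
E# and F are enharmonically the same pitch, but only E# uses the letter E, so it is the correct spelling here.

E#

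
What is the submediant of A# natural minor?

F#

Degree 6 takes the letter 5 steps above A, which is F.
In natural minor, degree 6 sits 8 semitones above the tonic. A# + 8 semitones is pitch class 6, spelled on F as F#.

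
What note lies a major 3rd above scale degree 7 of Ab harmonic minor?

B

Scale degree 7 of Ab harmonic minor is G.
A major third (4 semitones) above G lands on the letter B, giving B.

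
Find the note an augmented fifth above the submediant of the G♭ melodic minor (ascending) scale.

The submediant of Gb melodic minor (ascending) is Eb.
An augmented fifth (8 semitones) above Eb lands on the letter B, giving B.

B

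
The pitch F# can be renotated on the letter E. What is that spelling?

E##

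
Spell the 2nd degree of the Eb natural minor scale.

Degree 2 takes the letter 1 step above E, which is F.
In natural minor, degree 2 sits 2 semitones above the tonic. Eb + 2 semitones is pitch class 5, spelled on F as F.

F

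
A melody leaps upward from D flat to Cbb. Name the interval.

Counting letters D–E–F–G–A–B–C gives a seventh.
Db→Cbb = 9 semitones, 2 narrower than the major seventh (11), so diminished.

diminished seventh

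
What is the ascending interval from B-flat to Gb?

minor sixth

The letter names run B→G, a span of 5 letter steps, so the interval is some kind of sixth.
Bb to Gb is 8 semitones. A major sixth is 9, so 8 makes it minor.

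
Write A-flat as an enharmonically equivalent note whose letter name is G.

Plain G sits 1 semitone below Ab, so on the letter G the same pitch needs a sharp: G#.

G#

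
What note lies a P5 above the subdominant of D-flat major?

The subdominant of Db major is Gb.
A perfect fifth (7 semitones) above Gb lands on the letter D, giving Db.

Db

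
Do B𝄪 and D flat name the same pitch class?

B## is pitch class 1; Db is pitch class 1.
All spellings map to pitch class 1, so they are enharmonically equivalent.

Yes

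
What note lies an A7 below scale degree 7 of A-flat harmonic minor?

Abb

Scale degree 7 of Ab harmonic minor is G.
An augmented seventh (12 semitones) below G lands on the letter A, giving Abb.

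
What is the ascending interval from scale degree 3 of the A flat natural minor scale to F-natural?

augmented fourth

Scale degree 3 of Ab natural minor is Cb.
Cb up to F: letters C→F make it a fourth; 6 semitones makes it augmented.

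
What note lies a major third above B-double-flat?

A third above B lands on the letter D.
A major third spans 4 semitones, so Bbb moves to pitch class 1. On the letter D that is Db.

Db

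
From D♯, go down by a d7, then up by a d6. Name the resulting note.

C#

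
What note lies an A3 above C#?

E##

A third above C lands on the letter E.
An augmented third spans 5 semitones, so C# moves to pitch class 6. On the letter E that is E##.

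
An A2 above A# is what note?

B##

A second above A lands on the letter B.
An augmented second spans 3 semitones, so A# moves to pitch class 1. On the letter B that is B##.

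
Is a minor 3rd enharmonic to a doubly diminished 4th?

Yes

A minor third spans 3 semitones; a doubly diminished fourth spans 3.
They are enharmonically equivalent.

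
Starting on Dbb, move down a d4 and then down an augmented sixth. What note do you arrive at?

A diminished fourth down from Dbb is Ab (letter A, 4 semitones down).
An augmented sixth down from Ab is Cbb (letter C, 10 semitones down).

Cbb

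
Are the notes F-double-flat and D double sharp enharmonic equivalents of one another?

Fbb is pitch class 3; D## is pitch class 4.
The pitch classes differ (3 vs. 4), so they are not enharmonic equivalents.

No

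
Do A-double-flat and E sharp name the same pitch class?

Abb is pitch class 7; E# is pitch class 5.
The pitch classes differ (7 vs. 5), so they are not enharmonic equivalents.

No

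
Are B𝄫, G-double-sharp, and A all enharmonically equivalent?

Bbb = pitch class 9 and G## = pitch class 9 and A = pitch class 9 — the same pitch class, so they are enharmonic equivalents.

Yes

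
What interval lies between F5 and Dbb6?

Counting letters F–G–A–B–C–D gives a sixth.
F→Dbb = 7 semitones, 2 narrower than the major sixth (9), so diminished.

diminished sixth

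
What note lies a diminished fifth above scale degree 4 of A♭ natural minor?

Scale degree 4 of Ab natural minor is Db.
A diminished fifth (6 semitones) above Db lands on the letter A, giving Abb.

Abb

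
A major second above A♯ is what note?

B#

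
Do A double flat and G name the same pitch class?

Yes

Abb is pitch class 7; G is pitch class 7.
All spellings map to pitch class 7, so they are enharmonically equivalent.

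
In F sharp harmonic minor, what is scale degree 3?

A

Degree 3 takes the letter 2 steps above F, which is A.
In harmonic minor, degree 3 sits 3 semitones above the tonic. F# + 3 semitones is pitch class 9, spelled on A as A.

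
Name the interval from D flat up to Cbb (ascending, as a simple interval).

Counting letters D–E–F–G–A–B–C gives a seventh.
Db→Cbb = 9 semitones, 2 narrower than the major seventh (11), so diminished.

diminished seventh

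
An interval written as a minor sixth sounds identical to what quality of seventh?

doubly diminished

A minor sixth spans 8 semitones.
A seventh spanning 8 semitones is doubly diminished (the major seventh is 11).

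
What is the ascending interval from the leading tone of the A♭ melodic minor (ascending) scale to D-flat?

diminished fifth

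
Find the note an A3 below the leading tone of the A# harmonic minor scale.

E

The leading tone of A# harmonic minor is G##.
An augmented third (5 semitones) below G## lands on the letter E, giving E.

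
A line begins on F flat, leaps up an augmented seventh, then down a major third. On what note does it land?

An augmented seventh up from Fb is E (letter E, 12 semitones up).
A major third down from E is C (letter C, 4 semitones down).

C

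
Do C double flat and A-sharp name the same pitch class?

Cbb is pitch class 10; A# is pitch class 10.
All spellings map to pitch class 10, so they are enharmonically equivalent.

Yes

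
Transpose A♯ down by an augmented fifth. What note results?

D

A fifth below A lands on the letter D.
An augmented fifth spans 8 semitones, so A# moves to pitch class 2. On the letter D that is D.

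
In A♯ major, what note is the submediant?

The A# major scale runs A# B# C## D# E# F## G##.
Degree 6 is F##.

F##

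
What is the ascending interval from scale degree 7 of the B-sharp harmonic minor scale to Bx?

Scale degree 7 of B# harmonic minor is A##.
A## up to B##: letters A→B make it a second; 2 semitones makes it major.

major second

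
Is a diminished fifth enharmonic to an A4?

A diminished fifth spans 6 semitones; an augmented fourth spans 6.
They are enharmonically equivalent.

Yes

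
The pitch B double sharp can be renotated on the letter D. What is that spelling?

Db

Plain D sits 1 semitone above B##, so on the letter D the same pitch needs a flat: Db.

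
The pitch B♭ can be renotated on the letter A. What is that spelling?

A#

Bb is pitch class 10. The letter A alone is pitch class 9.
To reach pitch class 10 from A requires an offset of +1 semitone, i.e. sharp: A#.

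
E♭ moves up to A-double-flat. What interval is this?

Counting letters E–F–G–A gives a fourth.
Eb→Abb = 4 semitones, 1 narrower than the perfect fourth (5), so diminished.

diminished fourth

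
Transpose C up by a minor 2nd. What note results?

C up a major second is D, so the target letter is D.
From C, a minor second is 1 semitone up: Db.

Db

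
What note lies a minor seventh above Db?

Cb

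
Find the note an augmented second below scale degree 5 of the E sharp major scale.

A

Scale degree 5 of E# major is B#.
An augmented second (3 semitones) below B# lands on the letter A, giving A.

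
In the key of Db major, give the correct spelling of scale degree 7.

The Db major scale runs Db Eb F Gb Ab Bb C.
Degree 7 is C.

C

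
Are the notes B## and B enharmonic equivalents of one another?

Two spellings are enharmonically equivalent only if they share a pitch class.
Here B## → 1, B → 11; 1 ≠ 11, so they are not.

No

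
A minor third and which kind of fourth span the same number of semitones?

A minor third spans 3 semitones.
A fourth spanning 3 semitones is doubly diminished (the perfect fourth is 5).

doubly diminished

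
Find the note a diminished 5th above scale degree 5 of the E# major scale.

Scale degree 5 of E# major is B#.
A diminished fifth (6 semitones) above B# lands on the letter F, giving F#.

F#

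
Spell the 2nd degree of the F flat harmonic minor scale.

The Fb harmonic minor scale runs Fb Gb Abb Bbb Cb Dbb Eb.
Degree 2 is Gb.

Gb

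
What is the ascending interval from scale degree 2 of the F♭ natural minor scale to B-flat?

major third

Scale degree 2 of Fb natural minor is Gb.
Gb up to Bb: letters G→B make it a third; 4 semitones makes it major.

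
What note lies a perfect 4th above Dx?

D up a perfect fourth is G, so the target letter is G.
From D##, a perfect fourth is 5 semitones up: G##.

G##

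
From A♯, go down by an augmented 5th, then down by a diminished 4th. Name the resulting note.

An augmented fifth down from A# is D (letter D, 8 semitones down).
A diminished fourth down from D is A# (letter A, 4 semitones down).

A#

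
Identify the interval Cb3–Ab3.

major sixth

Counting letters C–D–E–F–G–A gives a sixth.
Cb→Ab = 9 semitones, exactly the major sixth.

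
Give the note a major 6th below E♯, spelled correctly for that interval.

A sixth below E lands on the letter G.
A major sixth spans 9 semitones, so E# moves to pitch class 8. On the letter G that is G#.

G#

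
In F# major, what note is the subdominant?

The F# major scale runs F# G# A# B C# D# E#.
Degree 4 is B.

B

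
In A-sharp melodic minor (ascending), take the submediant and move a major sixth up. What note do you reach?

D##

The submediant of A# melodic minor (ascending) is F##.
A major sixth (9 semitones) above F## lands on the letter D, giving D##.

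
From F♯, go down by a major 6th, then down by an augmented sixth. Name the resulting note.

Cb

A major sixth down from F# is A (letter A, 9 semitones down).
An augmented sixth down from A is Cb (letter C, 10 semitones down).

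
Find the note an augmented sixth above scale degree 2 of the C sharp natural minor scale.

B##

Scale degree 2 of C# natural minor is D#.
An augmented sixth (10 semitones) above D# lands on the letter B, giving B##.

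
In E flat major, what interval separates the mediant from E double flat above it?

diminished sixth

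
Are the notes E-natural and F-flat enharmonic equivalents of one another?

Yes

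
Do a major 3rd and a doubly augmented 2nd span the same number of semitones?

A major third spans 4 semitones; a doubly augmented second spans 4.
They are enharmonically equivalent.

Yes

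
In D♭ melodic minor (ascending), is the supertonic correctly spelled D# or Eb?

Eb

Each scale degree takes a distinct letter name. Degree 2 of a scale on D must use the letter E.
Eb and D# are enharmonically the same pitch, but only Eb uses the letter E, so it is the correct spelling here.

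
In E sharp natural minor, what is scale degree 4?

The E# natural minor scale runs E# F## G# A# B# C# D#.
Degree 4 is A#.

A#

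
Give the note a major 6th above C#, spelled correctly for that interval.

C up a major sixth is A, so the target letter is A.
From C#, a major sixth is 9 semitones up: A#.

A#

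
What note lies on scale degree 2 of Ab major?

Bb

Degree 2 takes the letter 1 step above A, which is B.
In major, degree 2 sits 2 semitones above the tonic. Ab + 2 semitones is pitch class 10, spelled on B as Bb.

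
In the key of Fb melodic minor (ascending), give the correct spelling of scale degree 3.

Abb

Degree 3 takes the letter 2 steps above F, which is A.
In melodic minor (ascending), degree 3 sits 3 semitones above the tonic. Fb + 3 semitones is pitch class 7, spelled on A as Abb.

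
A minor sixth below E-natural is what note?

E down a major sixth is G, so the target letter is G.
From E, a minor sixth is 8 semitones down: G#.

G#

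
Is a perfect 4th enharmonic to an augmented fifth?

A perfect fourth spans 5 semitones; an augmented fifth spans 8.
The spans differ, so they are not enharmonic equivalents.

No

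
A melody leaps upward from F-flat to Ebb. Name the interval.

The letter names run F→E, a span of 6 letter steps, so the interval is some kind of seventh.
Fb to Ebb is 10 semitones. A major seventh is 11, so 10 makes it minor.

minor seventh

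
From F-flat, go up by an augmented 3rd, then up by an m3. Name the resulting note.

C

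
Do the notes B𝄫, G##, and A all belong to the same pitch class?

Yes

Bbb = pitch class 9 and G## = pitch class 9 and A = pitch class 9 — the same pitch class, so they are enharmonic equivalents.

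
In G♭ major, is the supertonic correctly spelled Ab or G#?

Each scale degree takes a distinct letter name. Degree 2 of a scale on G must use the letter A.
Ab and G# are enharmonically the same pitch, but only Ab uses the letter A, so it is the correct spelling here.

Ab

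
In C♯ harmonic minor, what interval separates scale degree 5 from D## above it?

augmented fifth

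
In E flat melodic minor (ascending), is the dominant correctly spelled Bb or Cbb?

Bb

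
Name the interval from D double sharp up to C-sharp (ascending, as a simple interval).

Counting letters D–E–F–G–A–B–C gives a seventh.
D##→C# = 9 semitones, 2 narrower than the major seventh (11), so diminished.

diminished seventh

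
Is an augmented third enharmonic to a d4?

No

An augmented third spans 5 semitones; a diminished fourth spans 4.
The spans differ, so they are not enharmonic equivalents.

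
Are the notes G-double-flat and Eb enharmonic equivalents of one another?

Gbb is pitch class 5; Eb is pitch class 3.
The pitch classes differ (5 vs. 3), so they are not enharmonic equivalents.

No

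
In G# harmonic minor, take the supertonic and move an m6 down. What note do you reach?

C##

The supertonic of G# harmonic minor is A#.
A minor sixth (8 semitones) below A# lands on the letter C, giving C##.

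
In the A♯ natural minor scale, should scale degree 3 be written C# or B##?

Each scale degree takes a distinct letter name. Degree 3 of a scale on A must use the letter C.
C# and B## are enharmonically the same pitch, but only C# uses the letter C, so it is the correct spelling here.

C#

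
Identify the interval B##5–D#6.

diminished third

The letter names run B→D, a span of 2 letter steps, so the interval is some kind of third.
B## to D# is 2 semitones. A major third is 4, so 2 makes it diminished.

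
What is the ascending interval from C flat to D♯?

Counting letters C–D gives a second.
Cb→D# = 4 semitones, 2 wider than the major second (2), so doubly augmented.

doubly augmented second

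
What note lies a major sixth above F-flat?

F up a major sixth is D, so the target letter is D.
From Fb, a major sixth is 9 semitones up: Db.

Db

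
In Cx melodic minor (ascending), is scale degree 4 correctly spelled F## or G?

Each scale degree takes a distinct letter name. Degree 4 of a scale on C must use the letter F.
F## and G are enharmonically the same pitch, but only F## uses the letter F, so it is the correct spelling here.

F##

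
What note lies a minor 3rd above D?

D up a major third is F#, so the target letter is F.
From D, a minor third is 3 semitones up: F.

F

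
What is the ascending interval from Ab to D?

augmented fourth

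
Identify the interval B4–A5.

minor seventh

Counting letters B–C–D–E–F–G–A gives a seventh.
B→A = 10 semitones, 1 narrower than the major seventh (11), so minor.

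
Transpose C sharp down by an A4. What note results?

G

C down a perfect fourth is G, so the target letter is G.
From C#, an augmented fourth is 6 semitones down: G.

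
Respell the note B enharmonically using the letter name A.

B is pitch class 11. The letter A alone is pitch class 9.
To reach pitch class 11 from A requires an offset of +2 semitones, i.e. double sharp: A##.

A##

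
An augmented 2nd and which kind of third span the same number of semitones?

minor

An augmented second spans 3 semitones.
A third spanning 3 semitones is minor (the major third is 4).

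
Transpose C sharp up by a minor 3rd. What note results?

A third above C lands on the letter E.
A minor third spans 3 semitones, so C# moves to pitch class 4. On the letter E that is E.

E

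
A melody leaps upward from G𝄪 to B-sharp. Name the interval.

Counting letters G–A–B gives a third.
G##→B# = 3 semitones, 1 narrower than the major third (4), so minor.

minor third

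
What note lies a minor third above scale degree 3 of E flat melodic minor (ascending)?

Bbb

Scale degree 3 of Eb melodic minor (ascending) is Gb.
A minor third (3 semitones) above Gb lands on the letter B, giving Bbb.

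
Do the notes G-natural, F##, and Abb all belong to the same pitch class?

G = pitch class 7 and F## = pitch class 7 and Abb = pitch class 7 — the same pitch class, so they are enharmonic equivalents.

Yes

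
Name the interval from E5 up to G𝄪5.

augmented third

The letter names run E→G, a span of 2 letter steps, so the interval is some kind of third.
E to G## is 5 semitones. A major third is 4, so 5 makes it augmented.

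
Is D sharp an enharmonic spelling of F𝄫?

Yes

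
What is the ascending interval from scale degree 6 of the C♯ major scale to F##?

major sixth

Scale degree 6 of C# major is A#.
A# up to F##: letters A→F make it a sixth; 9 semitones makes it major.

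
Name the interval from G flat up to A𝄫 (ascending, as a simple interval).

minor second

Counting letters G–A gives a second.
Gb→Abb = 1 semitone, 1 narrower than the major second (2), so minor.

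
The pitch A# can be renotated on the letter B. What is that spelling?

Bb

A# is pitch class 10. The letter B alone is pitch class 11.
To reach pitch class 10 from B requires an offset of -1 semitone, i.e. flat: Bb.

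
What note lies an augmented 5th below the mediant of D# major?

B

The mediant of D# major is F##.
An augmented fifth (8 semitones) below F## lands on the letter B, giving B.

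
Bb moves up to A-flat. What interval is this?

Counting letters B–C–D–E–F–G–A gives a seventh.
Bb→Ab = 10 semitones, 1 narrower than the major seventh (11), so minor.

minor seventh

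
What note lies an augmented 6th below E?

Gb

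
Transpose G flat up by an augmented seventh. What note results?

G up a major seventh is F#, so the target letter is F.
From Gb, an augmented seventh is 12 semitones up: F#.

F#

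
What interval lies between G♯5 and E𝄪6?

Counting letters G–A–B–C–D–E gives a sixth.
G#→E## = 10 semitones, 1 wider than the major sixth (9), so augmented.

augmented sixth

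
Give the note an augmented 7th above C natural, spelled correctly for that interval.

A seventh above C lands on the letter B.
An augmented seventh spans 12 semitones, so C moves to pitch class 0. On the letter B that is B#.

B#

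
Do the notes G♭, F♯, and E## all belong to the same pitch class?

Gb is pitch class 6; F# is pitch class 6; E## is pitch class 6.
All spellings map to pitch class 6, so they are enharmonically equivalent.

Yes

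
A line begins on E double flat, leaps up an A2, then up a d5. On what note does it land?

An augmented second up from Ebb is F (letter F, 3 semitones up).
A diminished fifth up from F is Cb (letter C, 6 semitones up).

Cb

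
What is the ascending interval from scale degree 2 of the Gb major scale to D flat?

Scale degree 2 of Gb major is Ab.
Ab up to Db: letters A→D make it a fourth; 5 semitones makes it perfect.

perfect fourth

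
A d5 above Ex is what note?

B#

A fifth above E lands on the letter B.
A diminished fifth spans 6 semitones, so E## moves to pitch class 0. On the letter B that is B#.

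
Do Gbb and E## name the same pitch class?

No

Gbb is pitch class 5; E## is pitch class 6.
The pitch classes differ (5 vs. 6), so they are not enharmonic equivalents.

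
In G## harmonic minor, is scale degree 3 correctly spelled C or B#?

Each scale degree takes a distinct letter name. Degree 3 of a scale on G must use the letter B.
B# and C are enharmonically the same pitch, but only B# uses the letter B, so it is the correct spelling here.

B#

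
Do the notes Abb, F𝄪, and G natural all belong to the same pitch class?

Yes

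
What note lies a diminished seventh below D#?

A seventh below D lands on the letter E.
A diminished seventh spans 9 semitones, so D# moves to pitch class 6. On the letter E that is E##.

E##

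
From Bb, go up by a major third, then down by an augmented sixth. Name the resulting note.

A major third up from Bb is D (letter D, 4 semitones up).
An augmented sixth down from D is Fb (letter F, 10 semitones down).

Fb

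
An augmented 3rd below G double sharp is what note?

G down a major third is Eb, so the target letter is E.
From G##, an augmented third is 5 semitones down: E.

E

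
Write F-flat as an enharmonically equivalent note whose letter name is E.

E

Fb is pitch class 4. The letter E alone is pitch class 4.
Pitch class 4 on E needs no accidental: E.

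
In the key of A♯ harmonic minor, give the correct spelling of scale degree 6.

F#

Degree 6 takes the letter 5 steps above A, which is F.
In harmonic minor, degree 6 sits 8 semitones above the tonic. A# + 8 semitones is pitch class 6, spelled on F as F#.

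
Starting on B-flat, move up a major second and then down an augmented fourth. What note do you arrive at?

A major second up from Bb is C (letter C, 2 semitones up).
An augmented fourth down from C is Gb (letter G, 6 semitones down).

Gb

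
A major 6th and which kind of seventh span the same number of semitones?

A major sixth spans 9 semitones.
A seventh spanning 9 semitones is diminished (the major seventh is 11).

diminished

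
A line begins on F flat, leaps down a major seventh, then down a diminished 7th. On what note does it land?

Ab

A major seventh down from Fb is Gbb (letter G, 11 semitones down).
A diminished seventh down from Gbb is Ab (letter A, 9 semitones down).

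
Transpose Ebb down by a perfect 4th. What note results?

A fourth below E lands on the letter B.
A perfect fourth spans 5 semitones, so Ebb moves to pitch class 9. On the letter B that is Bbb.

Bbb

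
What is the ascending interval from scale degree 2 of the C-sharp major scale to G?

diminished fourth

Scale degree 2 of C# major is D#.
D# up to G: letters D→G make it a fourth; 4 semitones makes it diminished.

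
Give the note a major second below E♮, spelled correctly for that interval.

E down a major second is D, so the target letter is D.
From E, a major second is 2 semitones down: D.

D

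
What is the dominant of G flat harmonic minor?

Degree 5 takes the letter 4 steps above G, which is D.
In harmonic minor, degree 5 sits 7 semitones above the tonic. Gb + 7 semitones is pitch class 1, spelled on D as Db.

Db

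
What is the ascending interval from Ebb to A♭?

Counting letters E–F–G–A gives a fourth.
Ebb→Ab = 6 semitones, 1 wider than the perfect fourth (5), so augmented.

augmented fourth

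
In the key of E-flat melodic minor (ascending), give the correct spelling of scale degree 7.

D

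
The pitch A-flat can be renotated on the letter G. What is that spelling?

Ab is pitch class 8. The letter G alone is pitch class 7.
To reach pitch class 8 from G requires an offset of +1 semitone, i.e. sharp: G#.

G#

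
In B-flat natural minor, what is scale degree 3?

The Bb natural minor scale runs Bb C Db Eb F Gb Ab.
Degree 3 is Db.

Db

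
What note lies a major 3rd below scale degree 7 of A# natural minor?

Scale degree 7 of A# natural minor is G#.
A major third (4 semitones) below G# lands on the letter E, giving E.

E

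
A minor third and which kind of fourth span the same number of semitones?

A minor third spans 3 semitones.
A fourth spanning 3 semitones is doubly diminished (the perfect fourth is 5).

doubly diminished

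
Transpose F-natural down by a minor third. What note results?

D

A third below F lands on the letter D.
A minor third spans 3 semitones, so F moves to pitch class 2. On the letter D that is D.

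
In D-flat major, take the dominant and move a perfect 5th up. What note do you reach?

Eb

The dominant of Db major is Ab.
A perfect fifth (7 semitones) above Ab lands on the letter E, giving Eb.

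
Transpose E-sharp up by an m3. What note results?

A third above E lands on the letter G.
A minor third spans 3 semitones, so E# moves to pitch class 8. On the letter G that is G#.

G#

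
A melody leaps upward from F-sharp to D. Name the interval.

The letter names run F→D, a span of 5 letter steps, so the interval is some kind of sixth.
F# to D is 8 semitones. A major sixth is 9, so 8 makes it minor.

minor sixth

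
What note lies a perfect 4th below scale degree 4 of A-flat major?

Ab

Scale degree 4 of Ab major is Db.
A perfect fourth (5 semitones) below Db lands on the letter A, giving Ab.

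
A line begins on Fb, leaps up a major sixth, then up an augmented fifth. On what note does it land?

A

A major sixth up from Fb is Db (letter D, 9 semitones up).
An augmented fifth up from Db is A (letter A, 8 semitones up).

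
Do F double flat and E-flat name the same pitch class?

Fbb = pitch class 3 and Eb = pitch class 3 — the same pitch class, so they are enharmonic equivalents.

Yes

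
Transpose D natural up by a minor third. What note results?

A third above D lands on the letter F.
A minor third spans 3 semitones, so D moves to pitch class 5. On the letter F that is F.

F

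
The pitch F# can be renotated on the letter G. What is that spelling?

Gb

Plain G sits 1 semitone above F#, so on the letter G the same pitch needs a flat: Gb.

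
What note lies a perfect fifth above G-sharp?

D#

A fifth above G lands on the letter D.
A perfect fifth spans 7 semitones, so G# moves to pitch class 3. On the letter D that is D#.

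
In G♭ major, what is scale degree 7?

The Gb major scale runs Gb Ab Bb Cb Db Eb F.
Degree 7 is F.

F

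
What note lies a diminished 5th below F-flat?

Bb

A fifth below F lands on the letter B.
A diminished fifth spans 6 semitones, so Fb moves to pitch class 10. On the letter B that is Bb.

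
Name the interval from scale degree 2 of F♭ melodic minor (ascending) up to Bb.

Scale degree 2 of Fb melodic minor (ascending) is Gb.
Gb up to Bb: letters G→B make it a third; 4 semitones makes it major.

major third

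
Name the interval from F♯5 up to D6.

minor sixth

The letter names run F→D, a span of 5 letter steps, so the interval is some kind of sixth.
F# to D is 8 semitones. A major sixth is 9, so 8 makes it minor.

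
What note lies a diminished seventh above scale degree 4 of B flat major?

Scale degree 4 of Bb major is Eb.
A diminished seventh (9 semitones) above Eb lands on the letter D, giving Dbb.

Dbb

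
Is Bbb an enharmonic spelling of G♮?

No

Bbb is pitch class 9; G is pitch class 7.
The pitch classes differ (9 vs. 7), so they are not enharmonic equivalents.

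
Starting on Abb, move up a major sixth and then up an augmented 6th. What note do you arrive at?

D

A major sixth up from Abb is Fb (letter F, 9 semitones up).
An augmented sixth up from Fb is D (letter D, 10 semitones up).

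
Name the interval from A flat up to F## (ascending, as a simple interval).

The letter names run A→F, a span of 5 letter steps, so the interval is some kind of sixth.
Ab to F## is 11 semitones. A major sixth is 9, so 11 makes it doubly augmented.

doubly augmented sixth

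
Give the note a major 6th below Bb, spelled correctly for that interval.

A sixth below B lands on the letter D.
A major sixth spans 9 semitones, so Bb moves to pitch class 1. On the letter D that is Db.

Db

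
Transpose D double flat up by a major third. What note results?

Fb

D up a major third is F#, so the target letter is F.
From Dbb, a major third is 4 semitones up: Fb.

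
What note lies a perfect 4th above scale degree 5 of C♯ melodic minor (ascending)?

Scale degree 5 of C# melodic minor (ascending) is G#.
A perfect fourth (5 semitones) above G# lands on the letter C, giving C#.

C#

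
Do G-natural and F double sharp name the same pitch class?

Yes

G = pitch class 7 and F## = pitch class 7 — the same pitch class, so they are enharmonic equivalents.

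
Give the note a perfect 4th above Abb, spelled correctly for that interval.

A fourth above A lands on the letter D.
A perfect fourth spans 5 semitones, so Abb moves to pitch class 0. On the letter D that is Dbb.

Dbb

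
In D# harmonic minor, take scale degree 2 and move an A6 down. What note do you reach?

G

Scale degree 2 of D# harmonic minor is E#.
An augmented sixth (10 semitones) below E# lands on the letter G, giving G.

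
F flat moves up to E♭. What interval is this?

major seventh

Counting letters F–G–A–B–C–D–E gives a seventh.
Fb→Eb = 11 semitones, exactly the major seventh.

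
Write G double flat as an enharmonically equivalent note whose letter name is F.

Plain F sits at the same pitch as Gbb, so on the letter F the same pitch needs a natural: F.

F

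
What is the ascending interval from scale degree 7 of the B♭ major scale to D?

Scale degree 7 of Bb major is A.
A up to D: letters A→D make it a fourth; 5 semitones makes it perfect.

perfect fourth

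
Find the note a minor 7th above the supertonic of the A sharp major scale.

A#

The supertonic of A# major is B#.
A minor seventh (10 semitones) above B# lands on the letter A, giving A#.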